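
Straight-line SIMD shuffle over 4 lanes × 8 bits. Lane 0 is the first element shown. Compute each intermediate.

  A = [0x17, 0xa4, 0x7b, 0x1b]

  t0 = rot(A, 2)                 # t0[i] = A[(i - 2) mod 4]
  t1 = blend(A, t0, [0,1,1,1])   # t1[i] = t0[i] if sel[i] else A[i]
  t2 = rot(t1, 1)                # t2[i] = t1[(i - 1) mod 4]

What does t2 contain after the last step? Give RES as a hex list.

t0 = [0x7b, 0x1b, 0x17, 0xa4]
t1 = [0x17, 0x1b, 0x17, 0xa4]
t2 = [0xa4, 0x17, 0x1b, 0x17]

RES = [0xa4, 0x17, 0x1b, 0x17]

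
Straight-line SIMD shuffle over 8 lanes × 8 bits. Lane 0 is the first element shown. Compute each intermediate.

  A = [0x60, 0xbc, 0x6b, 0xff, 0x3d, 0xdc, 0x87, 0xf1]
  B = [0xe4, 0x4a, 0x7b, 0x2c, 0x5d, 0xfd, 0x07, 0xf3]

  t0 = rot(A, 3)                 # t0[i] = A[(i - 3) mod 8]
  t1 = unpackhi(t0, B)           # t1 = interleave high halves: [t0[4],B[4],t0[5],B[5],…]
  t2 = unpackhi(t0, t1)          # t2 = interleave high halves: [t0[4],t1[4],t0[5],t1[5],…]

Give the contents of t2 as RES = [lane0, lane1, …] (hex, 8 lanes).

RES = [ 0xbc  0xff  0x6b  0x07  0xff  0x3d  0x3d  0xf3 ]

  t0: dc 87 f1 60 bc 6b ff 3d
  t1: bc 5d 6b fd ff 07 3d f3
  t2: bc ff 6b 07 ff 3d 3d f3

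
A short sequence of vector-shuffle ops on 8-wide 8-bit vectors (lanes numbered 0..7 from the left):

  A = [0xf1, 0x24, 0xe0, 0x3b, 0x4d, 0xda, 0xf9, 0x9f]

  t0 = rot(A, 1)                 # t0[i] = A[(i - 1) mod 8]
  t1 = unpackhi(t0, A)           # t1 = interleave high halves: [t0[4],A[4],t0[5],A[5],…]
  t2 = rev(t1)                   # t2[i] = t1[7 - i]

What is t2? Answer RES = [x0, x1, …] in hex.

→ t0 |9f|f1|24|e0|3b|4d|da|f9|
→ t1 |3b|4d|4d|da|da|f9|f9|9f|
→ t2 |9f|f9|f9|da|da|4d|4d|3b|

RES = [0x9f, 0xf9, 0xf9, 0xda, 0xda, 0x4d, 0x4d, 0x3b]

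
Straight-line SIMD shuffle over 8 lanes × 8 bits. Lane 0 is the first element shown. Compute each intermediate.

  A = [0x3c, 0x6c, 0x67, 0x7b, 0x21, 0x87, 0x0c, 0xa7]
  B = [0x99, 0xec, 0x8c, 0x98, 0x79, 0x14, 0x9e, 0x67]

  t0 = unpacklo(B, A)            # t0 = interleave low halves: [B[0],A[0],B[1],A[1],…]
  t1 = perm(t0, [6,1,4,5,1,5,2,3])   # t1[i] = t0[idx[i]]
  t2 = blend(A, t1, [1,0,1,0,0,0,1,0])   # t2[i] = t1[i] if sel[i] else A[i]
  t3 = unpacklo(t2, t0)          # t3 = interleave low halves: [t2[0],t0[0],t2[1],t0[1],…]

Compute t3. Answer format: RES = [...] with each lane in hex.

  t0: 99 3c ec 6c 8c 67 98 7b
  t1: 98 3c 8c 67 3c 67 ec 6c
  t2: 98 6c 8c 7b 21 87 ec a7
  t3: 98 99 6c 3c 8c ec 7b 6c

RES = [0x98, 0x99, 0x6c, 0x3c, 0x8c, 0xec, 0x7b, 0x6c]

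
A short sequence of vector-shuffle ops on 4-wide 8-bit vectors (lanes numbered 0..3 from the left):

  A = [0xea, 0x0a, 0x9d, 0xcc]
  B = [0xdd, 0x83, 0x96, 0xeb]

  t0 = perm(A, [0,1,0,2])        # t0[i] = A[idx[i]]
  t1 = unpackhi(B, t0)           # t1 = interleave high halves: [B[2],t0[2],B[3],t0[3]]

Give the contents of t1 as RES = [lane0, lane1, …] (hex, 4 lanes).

  t0: ea 0a ea 9d
  t1: 96 ea eb 9d

RES = [0x96, 0xea, 0xeb, 0x9d]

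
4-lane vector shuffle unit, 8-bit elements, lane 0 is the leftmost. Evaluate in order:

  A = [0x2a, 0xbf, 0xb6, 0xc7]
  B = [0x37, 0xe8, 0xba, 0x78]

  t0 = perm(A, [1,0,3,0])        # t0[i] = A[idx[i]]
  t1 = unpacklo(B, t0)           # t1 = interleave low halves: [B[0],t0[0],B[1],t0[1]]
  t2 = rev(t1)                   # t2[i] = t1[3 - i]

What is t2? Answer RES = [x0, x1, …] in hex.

RES = [0x2a, 0xe8, 0xbf, 0x37]

→ t0 |bf|2a|c7|2a|
→ t1 |37|bf|e8|2a|
→ t2 |2a|e8|bf|37|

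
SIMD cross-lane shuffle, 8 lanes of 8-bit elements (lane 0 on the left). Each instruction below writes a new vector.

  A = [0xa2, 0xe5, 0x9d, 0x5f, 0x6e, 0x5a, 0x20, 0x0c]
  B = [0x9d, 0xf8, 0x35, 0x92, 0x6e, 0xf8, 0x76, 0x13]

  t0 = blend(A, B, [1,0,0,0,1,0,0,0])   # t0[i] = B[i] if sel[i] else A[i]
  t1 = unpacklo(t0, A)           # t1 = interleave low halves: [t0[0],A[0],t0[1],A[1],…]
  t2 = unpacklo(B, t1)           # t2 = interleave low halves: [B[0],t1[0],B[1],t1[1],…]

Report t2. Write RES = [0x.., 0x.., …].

t0 = [0x9d, 0xe5, 0x9d, 0x5f, 0x6e, 0x5a, 0x20, 0x0c]
t1 = [0x9d, 0xa2, 0xe5, 0xe5, 0x9d, 0x9d, 0x5f, 0x5f]
t2 = [0x9d, 0x9d, 0xf8, 0xa2, 0x35, 0xe5, 0x92, 0xe5]

RES = [ 0x9d  0x9d  0xf8  0xa2  0x35  0xe5  0x92  0xe5 ]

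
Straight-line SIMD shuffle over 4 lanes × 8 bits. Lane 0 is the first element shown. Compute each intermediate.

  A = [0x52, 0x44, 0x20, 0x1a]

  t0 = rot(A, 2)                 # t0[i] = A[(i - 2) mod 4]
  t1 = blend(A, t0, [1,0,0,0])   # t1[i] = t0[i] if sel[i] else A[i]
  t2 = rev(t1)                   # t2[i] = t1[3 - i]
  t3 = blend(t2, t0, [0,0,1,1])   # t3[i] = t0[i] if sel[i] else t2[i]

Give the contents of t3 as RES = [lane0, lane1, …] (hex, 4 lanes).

t0 = [0x20, 0x1a, 0x52, 0x44]
t1 = [0x20, 0x44, 0x20, 0x1a]
t2 = [0x1a, 0x20, 0x44, 0x20]
t3 = [0x1a, 0x20, 0x52, 0x44]

RES = [0x1a, 0x20, 0x52, 0x44]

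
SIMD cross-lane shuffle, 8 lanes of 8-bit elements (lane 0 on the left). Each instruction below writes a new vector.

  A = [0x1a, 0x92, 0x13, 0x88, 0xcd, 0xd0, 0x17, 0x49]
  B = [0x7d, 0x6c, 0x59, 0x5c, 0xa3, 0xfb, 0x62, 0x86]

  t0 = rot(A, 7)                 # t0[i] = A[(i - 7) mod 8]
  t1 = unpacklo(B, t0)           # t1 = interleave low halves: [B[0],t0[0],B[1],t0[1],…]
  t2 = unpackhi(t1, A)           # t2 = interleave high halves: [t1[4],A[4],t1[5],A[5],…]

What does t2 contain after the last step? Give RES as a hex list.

RES = [ 0x59  0xcd  0x88  0xd0  0x5c  0x17  0xcd  0x49 ]

  t0: 92 13 88 cd d0 17 49 1a
  t1: 7d 92 6c 13 59 88 5c cd
  t2: 59 cd 88 d0 5c 17 cd 49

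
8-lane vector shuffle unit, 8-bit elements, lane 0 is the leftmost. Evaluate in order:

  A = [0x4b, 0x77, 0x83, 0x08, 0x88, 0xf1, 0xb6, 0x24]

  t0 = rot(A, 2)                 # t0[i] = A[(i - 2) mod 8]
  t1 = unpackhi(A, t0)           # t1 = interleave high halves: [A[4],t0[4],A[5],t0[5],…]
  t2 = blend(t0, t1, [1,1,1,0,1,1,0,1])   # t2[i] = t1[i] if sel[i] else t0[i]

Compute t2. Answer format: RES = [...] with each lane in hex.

RES = [0x88, 0x83, 0xf1, 0x77, 0xb6, 0x88, 0x88, 0xf1]

t0 = [0xb6, 0x24, 0x4b, 0x77, 0x83, 0x08, 0x88, 0xf1]
t1 = [0x88, 0x83, 0xf1, 0x08, 0xb6, 0x88, 0x24, 0xf1]
t2 = [0x88, 0x83, 0xf1, 0x77, 0xb6, 0x88, 0x88, 0xf1]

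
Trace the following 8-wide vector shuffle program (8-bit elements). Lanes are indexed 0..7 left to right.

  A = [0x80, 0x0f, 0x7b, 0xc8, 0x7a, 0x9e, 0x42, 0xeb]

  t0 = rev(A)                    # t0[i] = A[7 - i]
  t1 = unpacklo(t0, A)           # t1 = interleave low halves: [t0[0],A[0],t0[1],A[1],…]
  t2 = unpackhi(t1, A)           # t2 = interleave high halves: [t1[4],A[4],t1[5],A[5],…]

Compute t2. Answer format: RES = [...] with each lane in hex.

RES = [ 0x9e  0x7a  0x7b  0x9e  0x7a  0x42  0xc8  0xeb ]

→ t0 |eb|42|9e|7a|c8|7b|0f|80|
→ t1 |eb|80|42|0f|9e|7b|7a|c8|
→ t2 |9e|7a|7b|9e|7a|42|c8|eb|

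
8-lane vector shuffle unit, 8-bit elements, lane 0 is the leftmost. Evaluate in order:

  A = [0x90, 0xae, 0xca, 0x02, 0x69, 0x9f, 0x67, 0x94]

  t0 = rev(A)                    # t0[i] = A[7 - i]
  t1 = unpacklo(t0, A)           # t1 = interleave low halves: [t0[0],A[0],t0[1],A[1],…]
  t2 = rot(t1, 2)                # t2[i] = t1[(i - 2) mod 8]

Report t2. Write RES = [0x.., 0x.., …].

t0 = [0x94, 0x67, 0x9f, 0x69, 0x02, 0xca, 0xae, 0x90]
t1 = [0x94, 0x90, 0x67, 0xae, 0x9f, 0xca, 0x69, 0x02]
t2 = [0x69, 0x02, 0x94, 0x90, 0x67, 0xae, 0x9f, 0xca]

RES = [0x69, 0x02, 0x94, 0x90, 0x67, 0xae, 0x9f, 0xca]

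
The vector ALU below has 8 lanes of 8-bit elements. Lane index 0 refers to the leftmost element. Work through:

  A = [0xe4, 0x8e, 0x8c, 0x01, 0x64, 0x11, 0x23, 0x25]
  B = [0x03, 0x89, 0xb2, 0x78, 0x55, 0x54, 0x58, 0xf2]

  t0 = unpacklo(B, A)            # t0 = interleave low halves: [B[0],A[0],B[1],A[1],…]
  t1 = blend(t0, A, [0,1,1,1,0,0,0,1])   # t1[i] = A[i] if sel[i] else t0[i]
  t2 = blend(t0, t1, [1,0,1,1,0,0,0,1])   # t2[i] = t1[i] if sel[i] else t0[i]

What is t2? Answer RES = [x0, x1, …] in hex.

→ t0 |03|e4|89|8e|b2|8c|78|01|
→ t1 |03|8e|8c|01|b2|8c|78|25|
→ t2 |03|e4|8c|01|b2|8c|78|25|

RES = [0x03, 0xe4, 0x8c, 0x01, 0xb2, 0x8c, 0x78, 0x25]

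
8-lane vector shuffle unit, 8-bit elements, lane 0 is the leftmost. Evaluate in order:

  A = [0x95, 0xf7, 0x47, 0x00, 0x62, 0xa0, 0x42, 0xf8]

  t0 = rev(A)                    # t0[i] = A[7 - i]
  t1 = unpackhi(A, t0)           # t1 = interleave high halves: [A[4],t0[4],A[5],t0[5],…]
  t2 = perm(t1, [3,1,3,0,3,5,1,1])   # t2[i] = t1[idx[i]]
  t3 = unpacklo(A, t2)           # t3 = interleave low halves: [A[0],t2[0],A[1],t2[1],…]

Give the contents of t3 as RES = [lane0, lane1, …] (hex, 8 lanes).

t0 = [0xf8, 0x42, 0xa0, 0x62, 0x00, 0x47, 0xf7, 0x95]
t1 = [0x62, 0x00, 0xa0, 0x47, 0x42, 0xf7, 0xf8, 0x95]
t2 = [0x47, 0x00, 0x47, 0x62, 0x47, 0xf7, 0x00, 0x00]
t3 = [0x95, 0x47, 0xf7, 0x00, 0x47, 0x47, 0x00, 0x62]

RES = [ 0x95  0x47  0xf7  0x00  0x47  0x47  0x00  0x62 ]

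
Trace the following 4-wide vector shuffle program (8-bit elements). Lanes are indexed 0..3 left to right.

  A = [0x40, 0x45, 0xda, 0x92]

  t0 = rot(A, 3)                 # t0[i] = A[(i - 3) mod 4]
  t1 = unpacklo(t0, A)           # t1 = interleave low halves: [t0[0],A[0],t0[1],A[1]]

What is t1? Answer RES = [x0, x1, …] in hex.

RES = [ 0x45  0x40  0xda  0x45 ]

  t0: 45 da 92 40
  t1: 45 40 da 45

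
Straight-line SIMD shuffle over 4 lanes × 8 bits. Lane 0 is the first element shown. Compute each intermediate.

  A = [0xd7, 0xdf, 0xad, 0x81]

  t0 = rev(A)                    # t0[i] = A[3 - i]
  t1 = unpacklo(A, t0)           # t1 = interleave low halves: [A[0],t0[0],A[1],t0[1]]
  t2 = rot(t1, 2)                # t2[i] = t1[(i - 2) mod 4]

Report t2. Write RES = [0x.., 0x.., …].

RES = [0xdf, 0xad, 0xd7, 0x81]

t0 = [0x81, 0xad, 0xdf, 0xd7]
t1 = [0xd7, 0x81, 0xdf, 0xad]
t2 = [0xdf, 0xad, 0xd7, 0x81]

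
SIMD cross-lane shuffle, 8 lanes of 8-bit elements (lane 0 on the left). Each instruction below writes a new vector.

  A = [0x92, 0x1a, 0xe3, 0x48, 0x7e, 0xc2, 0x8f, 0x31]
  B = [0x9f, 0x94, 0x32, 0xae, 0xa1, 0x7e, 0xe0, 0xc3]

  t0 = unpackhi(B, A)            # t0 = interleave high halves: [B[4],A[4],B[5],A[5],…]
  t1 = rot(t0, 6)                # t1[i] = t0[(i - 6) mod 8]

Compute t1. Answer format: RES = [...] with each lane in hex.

RES = [0x7e, 0xc2, 0xe0, 0x8f, 0xc3, 0x31, 0xa1, 0x7e]

  t0: a1 7e 7e c2 e0 8f c3 31
  t1: 7e c2 e0 8f c3 31 a1 7e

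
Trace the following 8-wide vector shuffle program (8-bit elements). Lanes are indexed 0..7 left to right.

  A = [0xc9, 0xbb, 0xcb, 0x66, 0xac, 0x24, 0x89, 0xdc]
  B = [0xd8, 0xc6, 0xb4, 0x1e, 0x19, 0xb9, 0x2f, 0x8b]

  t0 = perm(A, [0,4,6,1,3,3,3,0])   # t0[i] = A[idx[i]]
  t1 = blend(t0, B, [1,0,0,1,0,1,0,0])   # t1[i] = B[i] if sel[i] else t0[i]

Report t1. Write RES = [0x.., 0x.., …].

→ t0 |c9|ac|89|bb|66|66|66|c9|
→ t1 |d8|ac|89|1e|66|b9|66|c9|

RES = [0xd8, 0xac, 0x89, 0x1e, 0x66, 0xb9, 0x66, 0xc9]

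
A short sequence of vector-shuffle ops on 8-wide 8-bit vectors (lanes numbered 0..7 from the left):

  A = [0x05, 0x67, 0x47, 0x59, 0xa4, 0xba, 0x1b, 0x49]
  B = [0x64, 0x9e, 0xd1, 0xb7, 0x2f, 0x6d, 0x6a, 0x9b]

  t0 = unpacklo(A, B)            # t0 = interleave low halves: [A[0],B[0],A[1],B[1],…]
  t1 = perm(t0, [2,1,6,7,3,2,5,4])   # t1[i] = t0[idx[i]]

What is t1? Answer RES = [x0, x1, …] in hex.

→ t0 |05|64|67|9e|47|d1|59|b7|
→ t1 |67|64|59|b7|9e|67|d1|47|

RES = [ 0x67  0x64  0x59  0xb7  0x9e  0x67  0xd1  0x47 ]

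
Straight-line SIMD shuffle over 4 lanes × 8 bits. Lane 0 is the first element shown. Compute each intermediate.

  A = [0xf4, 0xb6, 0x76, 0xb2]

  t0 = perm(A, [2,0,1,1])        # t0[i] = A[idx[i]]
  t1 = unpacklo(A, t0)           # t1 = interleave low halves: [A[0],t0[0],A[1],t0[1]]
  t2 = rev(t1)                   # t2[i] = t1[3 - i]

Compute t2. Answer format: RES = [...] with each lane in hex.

RES = [0xf4, 0xb6, 0x76, 0xf4]

t0 = [0x76, 0xf4, 0xb6, 0xb6]
t1 = [0xf4, 0x76, 0xb6, 0xf4]
t2 = [0xf4, 0xb6, 0x76, 0xf4]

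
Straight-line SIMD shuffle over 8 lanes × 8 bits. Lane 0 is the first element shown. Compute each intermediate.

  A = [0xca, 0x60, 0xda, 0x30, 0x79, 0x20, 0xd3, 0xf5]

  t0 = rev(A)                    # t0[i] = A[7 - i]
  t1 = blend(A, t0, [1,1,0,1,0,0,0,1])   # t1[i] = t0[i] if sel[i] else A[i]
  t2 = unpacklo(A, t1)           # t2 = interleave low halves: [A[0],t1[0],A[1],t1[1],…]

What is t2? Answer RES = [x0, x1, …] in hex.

t0 = [0xf5, 0xd3, 0x20, 0x79, 0x30, 0xda, 0x60, 0xca]
t1 = [0xf5, 0xd3, 0xda, 0x79, 0x79, 0x20, 0xd3, 0xca]
t2 = [0xca, 0xf5, 0x60, 0xd3, 0xda, 0xda, 0x30, 0x79]

RES = [0xca, 0xf5, 0x60, 0xd3, 0xda, 0xda, 0x30, 0x79]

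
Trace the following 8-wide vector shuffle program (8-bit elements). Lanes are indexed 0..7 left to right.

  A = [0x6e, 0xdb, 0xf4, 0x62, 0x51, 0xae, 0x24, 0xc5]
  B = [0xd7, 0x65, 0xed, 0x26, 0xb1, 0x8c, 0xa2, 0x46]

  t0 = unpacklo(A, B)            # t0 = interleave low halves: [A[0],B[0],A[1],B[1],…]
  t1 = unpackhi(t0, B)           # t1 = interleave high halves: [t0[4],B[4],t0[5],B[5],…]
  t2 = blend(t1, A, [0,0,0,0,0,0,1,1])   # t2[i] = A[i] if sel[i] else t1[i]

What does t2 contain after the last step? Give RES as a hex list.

RES = [ 0xf4  0xb1  0xed  0x8c  0x62  0xa2  0x24  0xc5 ]

  t0: 6e d7 db 65 f4 ed 62 26
  t1: f4 b1 ed 8c 62 a2 26 46
  t2: f4 b1 ed 8c 62 a2 24 c5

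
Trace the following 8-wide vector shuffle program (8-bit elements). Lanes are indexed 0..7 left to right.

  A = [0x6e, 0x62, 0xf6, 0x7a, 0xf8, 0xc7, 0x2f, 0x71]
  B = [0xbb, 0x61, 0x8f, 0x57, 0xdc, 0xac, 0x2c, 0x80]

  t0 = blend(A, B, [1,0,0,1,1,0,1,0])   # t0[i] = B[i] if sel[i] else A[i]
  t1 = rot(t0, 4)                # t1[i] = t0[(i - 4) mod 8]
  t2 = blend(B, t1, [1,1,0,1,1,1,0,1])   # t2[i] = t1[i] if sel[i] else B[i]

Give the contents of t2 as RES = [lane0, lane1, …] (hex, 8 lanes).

RES = [ 0xdc  0xc7  0x8f  0x71  0xbb  0x62  0x2c  0x57 ]

  t0: bb 62 f6 57 dc c7 2c 71
  t1: dc c7 2c 71 bb 62 f6 57
  t2: dc c7 8f 71 bb 62 2c 57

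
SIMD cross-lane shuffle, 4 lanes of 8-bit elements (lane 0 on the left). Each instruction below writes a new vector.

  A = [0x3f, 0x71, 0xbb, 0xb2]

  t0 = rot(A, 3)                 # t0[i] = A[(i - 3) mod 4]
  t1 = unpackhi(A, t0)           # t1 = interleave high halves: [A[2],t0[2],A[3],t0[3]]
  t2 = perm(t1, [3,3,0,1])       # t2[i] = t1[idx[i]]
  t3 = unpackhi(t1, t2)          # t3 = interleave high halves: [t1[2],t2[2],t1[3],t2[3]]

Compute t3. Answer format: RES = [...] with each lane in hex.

t0 = [0x71, 0xbb, 0xb2, 0x3f]
t1 = [0xbb, 0xb2, 0xb2, 0x3f]
t2 = [0x3f, 0x3f, 0xbb, 0xb2]
t3 = [0xb2, 0xbb, 0x3f, 0xb2]

RES = [0xb2, 0xbb, 0x3f, 0xb2]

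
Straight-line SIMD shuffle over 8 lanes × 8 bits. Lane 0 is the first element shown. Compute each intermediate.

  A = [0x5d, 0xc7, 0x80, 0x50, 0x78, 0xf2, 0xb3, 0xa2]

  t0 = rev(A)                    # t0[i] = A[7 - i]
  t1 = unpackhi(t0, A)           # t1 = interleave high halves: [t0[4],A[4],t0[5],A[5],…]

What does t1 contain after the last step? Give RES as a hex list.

t0 = [0xa2, 0xb3, 0xf2, 0x78, 0x50, 0x80, 0xc7, 0x5d]
t1 = [0x50, 0x78, 0x80, 0xf2, 0xc7, 0xb3, 0x5d, 0xa2]

RES = [ 0x50  0x78  0x80  0xf2  0xc7  0xb3  0x5d  0xa2 ]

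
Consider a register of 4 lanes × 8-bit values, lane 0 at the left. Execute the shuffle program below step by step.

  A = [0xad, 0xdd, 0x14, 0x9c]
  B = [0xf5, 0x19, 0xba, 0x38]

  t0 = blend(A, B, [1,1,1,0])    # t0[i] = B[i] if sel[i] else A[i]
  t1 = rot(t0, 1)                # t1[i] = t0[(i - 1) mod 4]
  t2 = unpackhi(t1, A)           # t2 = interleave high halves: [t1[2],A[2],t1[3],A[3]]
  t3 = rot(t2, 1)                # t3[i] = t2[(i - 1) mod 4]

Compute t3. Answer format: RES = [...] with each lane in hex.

  t0: f5 19 ba 9c
  t1: 9c f5 19 ba
  t2: 19 14 ba 9c
  t3: 9c 19 14 ba

RES = [0x9c, 0x19, 0x14, 0xba]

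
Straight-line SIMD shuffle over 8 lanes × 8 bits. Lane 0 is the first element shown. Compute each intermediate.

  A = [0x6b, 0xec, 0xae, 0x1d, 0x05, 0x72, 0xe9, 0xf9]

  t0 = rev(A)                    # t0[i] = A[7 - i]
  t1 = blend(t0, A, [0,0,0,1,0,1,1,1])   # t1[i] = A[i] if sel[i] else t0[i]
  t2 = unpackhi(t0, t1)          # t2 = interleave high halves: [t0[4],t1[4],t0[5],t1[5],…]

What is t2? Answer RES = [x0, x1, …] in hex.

RES = [0x1d, 0x1d, 0xae, 0x72, 0xec, 0xe9, 0x6b, 0xf9]

t0 = [0xf9, 0xe9, 0x72, 0x05, 0x1d, 0xae, 0xec, 0x6b]
t1 = [0xf9, 0xe9, 0x72, 0x1d, 0x1d, 0x72, 0xe9, 0xf9]
t2 = [0x1d, 0x1d, 0xae, 0x72, 0xec, 0xe9, 0x6b, 0xf9]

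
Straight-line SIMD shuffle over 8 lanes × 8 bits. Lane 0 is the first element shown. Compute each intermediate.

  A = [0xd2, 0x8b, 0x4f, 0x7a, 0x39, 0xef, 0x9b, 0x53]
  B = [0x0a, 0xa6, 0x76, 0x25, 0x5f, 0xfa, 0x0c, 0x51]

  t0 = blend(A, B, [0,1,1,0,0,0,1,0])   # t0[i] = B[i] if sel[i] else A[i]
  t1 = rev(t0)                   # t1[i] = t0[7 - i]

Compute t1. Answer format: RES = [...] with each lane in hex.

RES = [ 0x53  0x0c  0xef  0x39  0x7a  0x76  0xa6  0xd2 ]

t0 = [0xd2, 0xa6, 0x76, 0x7a, 0x39, 0xef, 0x0c, 0x53]
t1 = [0x53, 0x0c, 0xef, 0x39, 0x7a, 0x76, 0xa6, 0xd2]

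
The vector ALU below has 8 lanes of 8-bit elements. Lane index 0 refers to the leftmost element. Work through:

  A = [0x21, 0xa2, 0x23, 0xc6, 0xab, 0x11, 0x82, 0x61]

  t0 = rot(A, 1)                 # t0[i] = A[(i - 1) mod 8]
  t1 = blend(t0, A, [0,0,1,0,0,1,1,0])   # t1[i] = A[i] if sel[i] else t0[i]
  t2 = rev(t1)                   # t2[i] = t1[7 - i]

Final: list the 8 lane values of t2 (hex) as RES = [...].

RES = [ 0x82  0x82  0x11  0xc6  0x23  0x23  0x21  0x61 ]

→ t0 |61|21|a2|23|c6|ab|11|82|
→ t1 |61|21|23|23|c6|11|82|82|
→ t2 |82|82|11|c6|23|23|21|61|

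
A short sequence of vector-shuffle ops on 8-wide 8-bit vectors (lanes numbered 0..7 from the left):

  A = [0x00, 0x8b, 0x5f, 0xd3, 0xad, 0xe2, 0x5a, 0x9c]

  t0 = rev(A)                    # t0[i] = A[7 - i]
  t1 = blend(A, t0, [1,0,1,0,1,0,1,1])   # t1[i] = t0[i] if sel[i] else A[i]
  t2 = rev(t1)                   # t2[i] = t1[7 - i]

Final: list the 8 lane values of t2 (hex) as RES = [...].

  t0: 9c 5a e2 ad d3 5f 8b 00
  t1: 9c 8b e2 d3 d3 e2 8b 00
  t2: 00 8b e2 d3 d3 e2 8b 9c

RES = [ 0x00  0x8b  0xe2  0xd3  0xd3  0xe2  0x8b  0x9c ]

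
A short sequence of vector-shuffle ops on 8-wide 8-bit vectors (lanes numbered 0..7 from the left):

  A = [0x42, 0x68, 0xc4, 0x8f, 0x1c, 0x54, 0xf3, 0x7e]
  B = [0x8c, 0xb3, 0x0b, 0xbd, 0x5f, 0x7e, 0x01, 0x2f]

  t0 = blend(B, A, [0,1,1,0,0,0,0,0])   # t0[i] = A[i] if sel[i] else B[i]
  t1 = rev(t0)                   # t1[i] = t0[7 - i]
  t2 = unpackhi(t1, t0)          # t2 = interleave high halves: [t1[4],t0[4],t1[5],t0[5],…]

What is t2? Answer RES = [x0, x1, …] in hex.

  t0: 8c 68 c4 bd 5f 7e 01 2f
  t1: 2f 01 7e 5f bd c4 68 8c
  t2: bd 5f c4 7e 68 01 8c 2f

RES = [ 0xbd  0x5f  0xc4  0x7e  0x68  0x01  0x8c  0x2f ]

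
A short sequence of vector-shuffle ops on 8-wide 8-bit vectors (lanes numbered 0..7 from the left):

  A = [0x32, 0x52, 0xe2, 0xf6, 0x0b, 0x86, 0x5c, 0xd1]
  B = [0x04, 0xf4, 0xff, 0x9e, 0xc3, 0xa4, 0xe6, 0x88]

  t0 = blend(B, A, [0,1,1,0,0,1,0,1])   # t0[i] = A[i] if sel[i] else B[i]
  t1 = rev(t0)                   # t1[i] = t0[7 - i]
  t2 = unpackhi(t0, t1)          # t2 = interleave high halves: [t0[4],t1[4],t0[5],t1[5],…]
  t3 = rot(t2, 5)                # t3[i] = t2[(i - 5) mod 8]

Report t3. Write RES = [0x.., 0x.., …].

  t0: 04 52 e2 9e c3 86 e6 d1
  t1: d1 e6 86 c3 9e e2 52 04
  t2: c3 9e 86 e2 e6 52 d1 04
  t3: e2 e6 52 d1 04 c3 9e 86

RES = [ 0xe2  0xe6  0x52  0xd1  0x04  0xc3  0x9e  0x86 ]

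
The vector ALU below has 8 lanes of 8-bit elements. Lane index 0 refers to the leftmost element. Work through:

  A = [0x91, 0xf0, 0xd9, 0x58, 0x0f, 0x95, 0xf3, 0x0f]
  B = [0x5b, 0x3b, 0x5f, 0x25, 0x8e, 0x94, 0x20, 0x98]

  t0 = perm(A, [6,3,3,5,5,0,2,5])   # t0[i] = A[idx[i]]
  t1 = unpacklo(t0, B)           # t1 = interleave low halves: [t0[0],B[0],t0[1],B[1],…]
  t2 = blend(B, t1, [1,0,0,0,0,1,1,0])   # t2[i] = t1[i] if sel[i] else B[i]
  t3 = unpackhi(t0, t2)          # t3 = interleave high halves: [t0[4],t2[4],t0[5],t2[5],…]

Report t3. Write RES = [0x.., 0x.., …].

→ t0 |f3|58|58|95|95|91|d9|95|
→ t1 |f3|5b|58|3b|58|5f|95|25|
→ t2 |f3|3b|5f|25|8e|5f|95|98|
→ t3 |95|8e|91|5f|d9|95|95|98|

RES = [0x95, 0x8e, 0x91, 0x5f, 0xd9, 0x95, 0x95, 0x98]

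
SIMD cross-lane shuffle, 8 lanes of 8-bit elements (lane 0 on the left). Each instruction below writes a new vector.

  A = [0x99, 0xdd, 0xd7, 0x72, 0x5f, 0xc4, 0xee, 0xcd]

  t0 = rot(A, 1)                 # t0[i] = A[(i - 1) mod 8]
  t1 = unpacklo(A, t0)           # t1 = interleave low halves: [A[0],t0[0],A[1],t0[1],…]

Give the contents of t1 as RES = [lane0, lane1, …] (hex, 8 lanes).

RES = [0x99, 0xcd, 0xdd, 0x99, 0xd7, 0xdd, 0x72, 0xd7]

  t0: cd 99 dd d7 72 5f c4 ee
  t1: 99 cd dd 99 d7 dd 72 d7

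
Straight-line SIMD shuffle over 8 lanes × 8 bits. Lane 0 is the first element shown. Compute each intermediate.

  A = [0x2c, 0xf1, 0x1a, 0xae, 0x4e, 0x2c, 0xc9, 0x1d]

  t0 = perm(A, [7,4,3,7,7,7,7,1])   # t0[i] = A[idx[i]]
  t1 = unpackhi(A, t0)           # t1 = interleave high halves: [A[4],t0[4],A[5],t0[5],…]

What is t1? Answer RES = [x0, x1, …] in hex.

t0 = [0x1d, 0x4e, 0xae, 0x1d, 0x1d, 0x1d, 0x1d, 0xf1]
t1 = [0x4e, 0x1d, 0x2c, 0x1d, 0xc9, 0x1d, 0x1d, 0xf1]

RES = [0x4e, 0x1d, 0x2c, 0x1d, 0xc9, 0x1d, 0x1d, 0xf1]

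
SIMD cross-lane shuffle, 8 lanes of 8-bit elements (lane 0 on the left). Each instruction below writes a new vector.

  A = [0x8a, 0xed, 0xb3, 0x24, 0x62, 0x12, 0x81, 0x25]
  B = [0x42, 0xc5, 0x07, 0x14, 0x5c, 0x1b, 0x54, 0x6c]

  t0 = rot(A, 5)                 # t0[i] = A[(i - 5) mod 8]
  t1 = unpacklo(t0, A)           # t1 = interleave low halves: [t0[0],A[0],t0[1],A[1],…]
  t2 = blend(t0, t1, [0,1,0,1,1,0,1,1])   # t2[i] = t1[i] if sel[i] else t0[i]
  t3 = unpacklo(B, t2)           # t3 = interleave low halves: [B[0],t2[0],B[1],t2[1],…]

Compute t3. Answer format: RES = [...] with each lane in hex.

RES = [ 0x42  0x24  0xc5  0x8a  0x07  0x12  0x14  0xed ]

t0 = [0x24, 0x62, 0x12, 0x81, 0x25, 0x8a, 0xed, 0xb3]
t1 = [0x24, 0x8a, 0x62, 0xed, 0x12, 0xb3, 0x81, 0x24]
t2 = [0x24, 0x8a, 0x12, 0xed, 0x12, 0x8a, 0x81, 0x24]
t3 = [0x42, 0x24, 0xc5, 0x8a, 0x07, 0x12, 0x14, 0xed]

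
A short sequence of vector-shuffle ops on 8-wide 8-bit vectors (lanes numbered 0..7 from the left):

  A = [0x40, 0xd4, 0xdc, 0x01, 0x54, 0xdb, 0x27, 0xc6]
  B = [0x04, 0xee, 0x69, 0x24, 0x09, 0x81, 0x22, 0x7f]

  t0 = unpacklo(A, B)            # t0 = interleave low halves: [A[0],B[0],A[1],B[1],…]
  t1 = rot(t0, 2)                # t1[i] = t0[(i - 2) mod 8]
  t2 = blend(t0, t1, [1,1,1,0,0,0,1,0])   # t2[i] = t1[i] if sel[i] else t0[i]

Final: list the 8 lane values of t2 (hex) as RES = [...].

→ t0 |40|04|d4|ee|dc|69|01|24|
→ t1 |01|24|40|04|d4|ee|dc|69|
→ t2 |01|24|40|ee|dc|69|dc|24|

RES = [ 0x01  0x24  0x40  0xee  0xdc  0x69  0xdc  0x24 ]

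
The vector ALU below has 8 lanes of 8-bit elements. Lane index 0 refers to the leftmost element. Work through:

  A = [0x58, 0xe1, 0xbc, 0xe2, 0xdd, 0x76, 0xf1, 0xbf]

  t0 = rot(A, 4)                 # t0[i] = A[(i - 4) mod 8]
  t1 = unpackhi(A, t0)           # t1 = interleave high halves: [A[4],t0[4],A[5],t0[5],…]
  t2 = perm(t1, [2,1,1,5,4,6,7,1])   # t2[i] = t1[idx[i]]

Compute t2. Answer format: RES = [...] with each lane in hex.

  t0: dd 76 f1 bf 58 e1 bc e2
  t1: dd 58 76 e1 f1 bc bf e2
  t2: 76 58 58 bc f1 bf e2 58

RES = [ 0x76  0x58  0x58  0xbc  0xf1  0xbf  0xe2  0x58 ]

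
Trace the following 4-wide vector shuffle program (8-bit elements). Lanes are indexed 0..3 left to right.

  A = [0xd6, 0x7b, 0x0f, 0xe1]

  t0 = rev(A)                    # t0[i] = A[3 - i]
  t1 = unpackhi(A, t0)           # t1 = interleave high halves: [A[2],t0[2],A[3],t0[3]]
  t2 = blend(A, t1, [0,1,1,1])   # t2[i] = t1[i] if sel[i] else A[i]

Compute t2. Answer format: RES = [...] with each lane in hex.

  t0: e1 0f 7b d6
  t1: 0f 7b e1 d6
  t2: d6 7b e1 d6

RES = [0xd6, 0x7b, 0xe1, 0xd6]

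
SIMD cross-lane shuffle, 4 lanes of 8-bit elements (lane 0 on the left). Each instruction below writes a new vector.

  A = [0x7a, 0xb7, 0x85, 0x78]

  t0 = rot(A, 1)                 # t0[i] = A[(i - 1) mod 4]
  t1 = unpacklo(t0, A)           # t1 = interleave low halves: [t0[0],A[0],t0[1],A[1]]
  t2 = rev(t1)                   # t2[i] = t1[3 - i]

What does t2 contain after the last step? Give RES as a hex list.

→ t0 |78|7a|b7|85|
→ t1 |78|7a|7a|b7|
→ t2 |b7|7a|7a|78|

RES = [0xb7, 0x7a, 0x7a, 0x78]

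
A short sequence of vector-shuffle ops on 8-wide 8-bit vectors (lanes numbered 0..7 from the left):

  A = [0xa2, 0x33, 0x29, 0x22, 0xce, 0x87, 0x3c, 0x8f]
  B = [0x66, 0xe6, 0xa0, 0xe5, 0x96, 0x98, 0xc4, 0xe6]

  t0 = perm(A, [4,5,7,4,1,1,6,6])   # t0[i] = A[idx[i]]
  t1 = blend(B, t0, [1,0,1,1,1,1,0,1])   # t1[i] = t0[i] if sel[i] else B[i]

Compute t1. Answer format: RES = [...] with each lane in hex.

RES = [0xce, 0xe6, 0x8f, 0xce, 0x33, 0x33, 0xc4, 0x3c]

t0 = [0xce, 0x87, 0x8f, 0xce, 0x33, 0x33, 0x3c, 0x3c]
t1 = [0xce, 0xe6, 0x8f, 0xce, 0x33, 0x33, 0xc4, 0x3c]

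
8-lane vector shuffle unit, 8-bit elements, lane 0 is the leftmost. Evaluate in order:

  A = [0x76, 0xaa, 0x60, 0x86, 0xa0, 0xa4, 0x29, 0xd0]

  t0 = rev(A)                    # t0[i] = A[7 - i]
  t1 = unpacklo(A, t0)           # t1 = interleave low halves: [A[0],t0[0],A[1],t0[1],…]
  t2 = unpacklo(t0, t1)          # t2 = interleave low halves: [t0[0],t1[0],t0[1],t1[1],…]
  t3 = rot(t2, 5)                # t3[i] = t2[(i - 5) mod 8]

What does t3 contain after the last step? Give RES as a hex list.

  t0: d0 29 a4 a0 86 60 aa 76
  t1: 76 d0 aa 29 60 a4 86 a0
  t2: d0 76 29 d0 a4 aa a0 29
  t3: d0 a4 aa a0 29 d0 76 29

RES = [0xd0, 0xa4, 0xaa, 0xa0, 0x29, 0xd0, 0x76, 0x29]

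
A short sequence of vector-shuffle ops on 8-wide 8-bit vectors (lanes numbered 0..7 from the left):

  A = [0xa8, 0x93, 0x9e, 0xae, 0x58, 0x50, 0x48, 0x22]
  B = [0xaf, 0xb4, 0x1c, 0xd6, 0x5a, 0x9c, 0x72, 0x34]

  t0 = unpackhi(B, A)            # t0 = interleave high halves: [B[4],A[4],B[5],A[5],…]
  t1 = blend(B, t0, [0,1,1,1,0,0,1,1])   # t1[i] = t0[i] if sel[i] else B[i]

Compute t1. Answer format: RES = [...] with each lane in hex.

RES = [0xaf, 0x58, 0x9c, 0x50, 0x5a, 0x9c, 0x34, 0x22]

  t0: 5a 58 9c 50 72 48 34 22
  t1: af 58 9c 50 5a 9c 34 22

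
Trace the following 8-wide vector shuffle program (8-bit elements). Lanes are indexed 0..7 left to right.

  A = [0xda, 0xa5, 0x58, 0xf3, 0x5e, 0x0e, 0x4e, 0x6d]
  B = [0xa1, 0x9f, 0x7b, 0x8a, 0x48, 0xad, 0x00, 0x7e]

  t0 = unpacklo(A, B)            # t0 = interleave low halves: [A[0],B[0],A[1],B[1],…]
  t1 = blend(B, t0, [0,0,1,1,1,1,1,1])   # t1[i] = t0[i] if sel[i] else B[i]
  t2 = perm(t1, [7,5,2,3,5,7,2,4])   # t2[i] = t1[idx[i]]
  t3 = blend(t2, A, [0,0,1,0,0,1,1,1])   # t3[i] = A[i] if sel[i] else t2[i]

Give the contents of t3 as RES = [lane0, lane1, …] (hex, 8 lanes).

RES = [0x8a, 0x7b, 0x58, 0x9f, 0x7b, 0x0e, 0x4e, 0x6d]

→ t0 |da|a1|a5|9f|58|7b|f3|8a|
→ t1 |a1|9f|a5|9f|58|7b|f3|8a|
→ t2 |8a|7b|a5|9f|7b|8a|a5|58|
→ t3 |8a|7b|58|9f|7b|0e|4e|6d|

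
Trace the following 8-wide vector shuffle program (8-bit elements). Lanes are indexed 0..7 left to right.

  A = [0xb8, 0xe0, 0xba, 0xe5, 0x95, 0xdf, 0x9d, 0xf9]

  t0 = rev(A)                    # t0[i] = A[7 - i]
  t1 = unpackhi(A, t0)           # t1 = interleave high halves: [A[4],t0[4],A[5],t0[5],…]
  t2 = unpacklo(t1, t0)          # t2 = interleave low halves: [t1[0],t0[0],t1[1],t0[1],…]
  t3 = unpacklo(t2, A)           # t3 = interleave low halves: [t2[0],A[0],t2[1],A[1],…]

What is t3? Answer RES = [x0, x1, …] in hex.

  t0: f9 9d df 95 e5 ba e0 b8
  t1: 95 e5 df ba 9d e0 f9 b8
  t2: 95 f9 e5 9d df df ba 95
  t3: 95 b8 f9 e0 e5 ba 9d e5

RES = [0x95, 0xb8, 0xf9, 0xe0, 0xe5, 0xba, 0x9d, 0xe5]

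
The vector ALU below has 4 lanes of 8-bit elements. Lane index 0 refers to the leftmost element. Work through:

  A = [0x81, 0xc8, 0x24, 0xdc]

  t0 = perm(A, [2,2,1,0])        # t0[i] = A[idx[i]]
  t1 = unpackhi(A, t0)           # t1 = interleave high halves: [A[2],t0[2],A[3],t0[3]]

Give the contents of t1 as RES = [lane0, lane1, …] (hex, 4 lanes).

  t0: 24 24 c8 81
  t1: 24 c8 dc 81

RES = [ 0x24  0xc8  0xdc  0x81 ]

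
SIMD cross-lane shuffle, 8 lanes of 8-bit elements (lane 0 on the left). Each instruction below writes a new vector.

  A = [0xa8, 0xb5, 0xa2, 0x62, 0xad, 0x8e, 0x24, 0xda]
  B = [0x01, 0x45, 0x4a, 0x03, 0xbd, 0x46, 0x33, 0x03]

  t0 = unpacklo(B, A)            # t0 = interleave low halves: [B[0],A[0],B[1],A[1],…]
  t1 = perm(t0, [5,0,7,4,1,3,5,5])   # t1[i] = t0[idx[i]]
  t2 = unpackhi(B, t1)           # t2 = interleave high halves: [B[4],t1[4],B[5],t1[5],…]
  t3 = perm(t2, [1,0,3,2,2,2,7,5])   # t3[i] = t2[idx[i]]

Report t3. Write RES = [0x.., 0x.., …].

RES = [ 0xa8  0xbd  0xb5  0x46  0x46  0x46  0xa2  0xa2 ]

  t0: 01 a8 45 b5 4a a2 03 62
  t1: a2 01 62 4a a8 b5 a2 a2
  t2: bd a8 46 b5 33 a2 03 a2
  t3: a8 bd b5 46 46 46 a2 a2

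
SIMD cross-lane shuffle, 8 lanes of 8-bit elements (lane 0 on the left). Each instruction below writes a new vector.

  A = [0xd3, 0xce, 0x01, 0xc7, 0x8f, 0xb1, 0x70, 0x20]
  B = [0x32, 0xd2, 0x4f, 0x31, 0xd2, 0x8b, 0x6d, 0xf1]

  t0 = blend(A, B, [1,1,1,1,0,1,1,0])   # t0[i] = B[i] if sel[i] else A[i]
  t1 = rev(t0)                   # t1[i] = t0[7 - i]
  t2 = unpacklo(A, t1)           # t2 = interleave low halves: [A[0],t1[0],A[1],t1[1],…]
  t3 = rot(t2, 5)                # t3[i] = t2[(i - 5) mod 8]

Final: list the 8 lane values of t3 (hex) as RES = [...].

RES = [0x6d, 0x01, 0x8b, 0xc7, 0x8f, 0xd3, 0x20, 0xce]

  t0: 32 d2 4f 31 8f 8b 6d 20
  t1: 20 6d 8b 8f 31 4f d2 32
  t2: d3 20 ce 6d 01 8b c7 8f
  t3: 6d 01 8b c7 8f d3 20 ce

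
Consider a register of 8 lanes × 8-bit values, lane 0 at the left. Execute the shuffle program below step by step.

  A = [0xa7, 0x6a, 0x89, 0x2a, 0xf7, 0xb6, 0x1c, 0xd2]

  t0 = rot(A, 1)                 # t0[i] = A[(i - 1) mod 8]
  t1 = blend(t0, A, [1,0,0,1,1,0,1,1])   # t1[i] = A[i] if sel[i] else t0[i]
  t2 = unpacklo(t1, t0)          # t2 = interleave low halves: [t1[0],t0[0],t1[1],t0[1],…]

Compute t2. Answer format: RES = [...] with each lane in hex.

RES = [ 0xa7  0xd2  0xa7  0xa7  0x6a  0x6a  0x2a  0x89 ]

  t0: d2 a7 6a 89 2a f7 b6 1c
  t1: a7 a7 6a 2a f7 f7 1c d2
  t2: a7 d2 a7 a7 6a 6a 2a 89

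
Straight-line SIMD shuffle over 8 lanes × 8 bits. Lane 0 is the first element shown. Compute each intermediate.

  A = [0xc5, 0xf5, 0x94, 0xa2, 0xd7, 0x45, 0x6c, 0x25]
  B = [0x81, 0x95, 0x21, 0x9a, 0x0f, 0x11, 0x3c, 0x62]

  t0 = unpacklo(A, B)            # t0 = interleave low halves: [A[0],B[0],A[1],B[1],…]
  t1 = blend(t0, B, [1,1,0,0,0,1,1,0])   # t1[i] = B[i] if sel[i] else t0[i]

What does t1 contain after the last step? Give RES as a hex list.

RES = [ 0x81  0x95  0xf5  0x95  0x94  0x11  0x3c  0x9a ]

→ t0 |c5|81|f5|95|94|21|a2|9a|
→ t1 |81|95|f5|95|94|11|3c|9a|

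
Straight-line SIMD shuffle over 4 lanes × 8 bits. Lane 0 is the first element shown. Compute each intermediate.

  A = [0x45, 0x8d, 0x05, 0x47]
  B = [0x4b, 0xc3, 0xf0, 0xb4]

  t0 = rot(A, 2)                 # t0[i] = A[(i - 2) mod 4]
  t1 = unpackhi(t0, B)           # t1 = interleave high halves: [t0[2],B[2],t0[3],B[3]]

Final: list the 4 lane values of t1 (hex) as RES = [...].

→ t0 |05|47|45|8d|
→ t1 |45|f0|8d|b4|

RES = [ 0x45  0xf0  0x8d  0xb4 ]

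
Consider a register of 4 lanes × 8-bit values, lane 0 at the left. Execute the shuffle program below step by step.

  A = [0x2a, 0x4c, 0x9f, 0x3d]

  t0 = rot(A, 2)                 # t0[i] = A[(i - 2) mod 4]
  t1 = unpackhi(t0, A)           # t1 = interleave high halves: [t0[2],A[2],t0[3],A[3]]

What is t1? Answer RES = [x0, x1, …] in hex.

t0 = [0x9f, 0x3d, 0x2a, 0x4c]
t1 = [0x2a, 0x9f, 0x4c, 0x3d]

RES = [0x2a, 0x9f, 0x4c, 0x3d]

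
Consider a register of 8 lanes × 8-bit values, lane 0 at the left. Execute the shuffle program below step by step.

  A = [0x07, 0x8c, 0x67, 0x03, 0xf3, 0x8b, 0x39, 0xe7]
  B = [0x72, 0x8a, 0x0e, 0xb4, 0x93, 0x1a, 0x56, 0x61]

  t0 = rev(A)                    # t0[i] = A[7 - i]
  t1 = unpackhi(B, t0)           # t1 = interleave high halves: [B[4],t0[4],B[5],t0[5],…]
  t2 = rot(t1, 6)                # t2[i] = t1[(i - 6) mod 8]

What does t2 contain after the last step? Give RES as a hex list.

t0 = [0xe7, 0x39, 0x8b, 0xf3, 0x03, 0x67, 0x8c, 0x07]
t1 = [0x93, 0x03, 0x1a, 0x67, 0x56, 0x8c, 0x61, 0x07]
t2 = [0x1a, 0x67, 0x56, 0x8c, 0x61, 0x07, 0x93, 0x03]

RES = [ 0x1a  0x67  0x56  0x8c  0x61  0x07  0x93  0x03 ]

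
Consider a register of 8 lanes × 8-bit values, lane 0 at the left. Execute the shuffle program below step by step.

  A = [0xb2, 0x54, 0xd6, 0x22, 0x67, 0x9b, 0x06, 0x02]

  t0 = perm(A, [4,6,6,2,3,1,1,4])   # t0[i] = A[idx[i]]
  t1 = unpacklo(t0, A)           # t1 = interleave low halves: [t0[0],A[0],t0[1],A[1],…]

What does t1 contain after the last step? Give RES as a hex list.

RES = [0x67, 0xb2, 0x06, 0x54, 0x06, 0xd6, 0xd6, 0x22]

t0 = [0x67, 0x06, 0x06, 0xd6, 0x22, 0x54, 0x54, 0x67]
t1 = [0x67, 0xb2, 0x06, 0x54, 0x06, 0xd6, 0xd6, 0x22]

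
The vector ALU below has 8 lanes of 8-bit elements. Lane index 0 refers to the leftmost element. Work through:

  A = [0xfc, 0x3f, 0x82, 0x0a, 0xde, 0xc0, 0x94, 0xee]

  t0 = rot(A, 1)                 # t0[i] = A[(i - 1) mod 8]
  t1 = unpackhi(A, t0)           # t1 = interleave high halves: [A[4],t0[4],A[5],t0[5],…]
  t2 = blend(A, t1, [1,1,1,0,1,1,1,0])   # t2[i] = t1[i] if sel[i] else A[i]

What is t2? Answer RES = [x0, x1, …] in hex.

t0 = [0xee, 0xfc, 0x3f, 0x82, 0x0a, 0xde, 0xc0, 0x94]
t1 = [0xde, 0x0a, 0xc0, 0xde, 0x94, 0xc0, 0xee, 0x94]
t2 = [0xde, 0x0a, 0xc0, 0x0a, 0x94, 0xc0, 0xee, 0xee]

RES = [ 0xde  0x0a  0xc0  0x0a  0x94  0xc0  0xee  0xee ]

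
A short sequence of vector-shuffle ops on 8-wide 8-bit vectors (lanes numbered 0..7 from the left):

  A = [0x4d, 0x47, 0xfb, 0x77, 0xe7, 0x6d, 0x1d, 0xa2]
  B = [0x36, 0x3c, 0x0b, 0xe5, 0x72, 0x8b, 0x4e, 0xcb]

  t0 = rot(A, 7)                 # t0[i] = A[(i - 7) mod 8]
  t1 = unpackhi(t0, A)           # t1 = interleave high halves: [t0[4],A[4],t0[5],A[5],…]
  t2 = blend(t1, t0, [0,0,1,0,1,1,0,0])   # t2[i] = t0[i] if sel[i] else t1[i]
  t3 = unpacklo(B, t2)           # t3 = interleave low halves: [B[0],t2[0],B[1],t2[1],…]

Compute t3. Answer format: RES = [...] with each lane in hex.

t0 = [0x47, 0xfb, 0x77, 0xe7, 0x6d, 0x1d, 0xa2, 0x4d]
t1 = [0x6d, 0xe7, 0x1d, 0x6d, 0xa2, 0x1d, 0x4d, 0xa2]
t2 = [0x6d, 0xe7, 0x77, 0x6d, 0x6d, 0x1d, 0x4d, 0xa2]
t3 = [0x36, 0x6d, 0x3c, 0xe7, 0x0b, 0x77, 0xe5, 0x6d]

RES = [0x36, 0x6d, 0x3c, 0xe7, 0x0b, 0x77, 0xe5, 0x6d]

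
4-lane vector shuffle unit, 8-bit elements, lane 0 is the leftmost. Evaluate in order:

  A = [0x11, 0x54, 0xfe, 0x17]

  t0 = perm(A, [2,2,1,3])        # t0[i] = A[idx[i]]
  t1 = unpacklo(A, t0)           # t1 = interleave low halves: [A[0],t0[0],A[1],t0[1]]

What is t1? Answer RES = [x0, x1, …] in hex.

RES = [0x11, 0xfe, 0x54, 0xfe]

t0 = [0xfe, 0xfe, 0x54, 0x17]
t1 = [0x11, 0xfe, 0x54, 0xfe]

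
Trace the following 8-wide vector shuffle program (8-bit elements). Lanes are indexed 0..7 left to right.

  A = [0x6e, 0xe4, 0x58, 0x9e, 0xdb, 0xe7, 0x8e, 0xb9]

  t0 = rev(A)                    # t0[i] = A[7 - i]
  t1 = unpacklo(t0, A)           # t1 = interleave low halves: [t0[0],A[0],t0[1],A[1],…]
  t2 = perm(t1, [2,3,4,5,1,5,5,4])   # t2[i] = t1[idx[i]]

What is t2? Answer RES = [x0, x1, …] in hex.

  t0: b9 8e e7 db 9e 58 e4 6e
  t1: b9 6e 8e e4 e7 58 db 9e
  t2: 8e e4 e7 58 6e 58 58 e7

RES = [ 0x8e  0xe4  0xe7  0x58  0x6e  0x58  0x58  0xe7 ]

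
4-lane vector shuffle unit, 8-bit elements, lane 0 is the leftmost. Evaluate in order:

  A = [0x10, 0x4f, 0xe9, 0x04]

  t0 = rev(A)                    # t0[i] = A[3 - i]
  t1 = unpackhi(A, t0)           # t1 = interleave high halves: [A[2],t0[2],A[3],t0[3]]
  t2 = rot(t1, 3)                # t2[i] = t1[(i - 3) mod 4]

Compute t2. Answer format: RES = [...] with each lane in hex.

  t0: 04 e9 4f 10
  t1: e9 4f 04 10
  t2: 4f 04 10 e9

RES = [ 0x4f  0x04  0x10  0xe9 ]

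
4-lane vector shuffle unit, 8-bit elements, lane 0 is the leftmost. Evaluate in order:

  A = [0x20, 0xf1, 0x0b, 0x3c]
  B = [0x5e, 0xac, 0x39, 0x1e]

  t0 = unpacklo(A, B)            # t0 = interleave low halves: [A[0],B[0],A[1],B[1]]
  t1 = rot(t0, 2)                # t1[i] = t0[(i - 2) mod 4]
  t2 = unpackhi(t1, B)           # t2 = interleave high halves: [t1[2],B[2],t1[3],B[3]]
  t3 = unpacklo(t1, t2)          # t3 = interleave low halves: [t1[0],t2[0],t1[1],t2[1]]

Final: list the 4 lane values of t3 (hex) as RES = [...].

  t0: 20 5e f1 ac
  t1: f1 ac 20 5e
  t2: 20 39 5e 1e
  t3: f1 20 ac 39

RES = [0xf1, 0x20, 0xac, 0x39]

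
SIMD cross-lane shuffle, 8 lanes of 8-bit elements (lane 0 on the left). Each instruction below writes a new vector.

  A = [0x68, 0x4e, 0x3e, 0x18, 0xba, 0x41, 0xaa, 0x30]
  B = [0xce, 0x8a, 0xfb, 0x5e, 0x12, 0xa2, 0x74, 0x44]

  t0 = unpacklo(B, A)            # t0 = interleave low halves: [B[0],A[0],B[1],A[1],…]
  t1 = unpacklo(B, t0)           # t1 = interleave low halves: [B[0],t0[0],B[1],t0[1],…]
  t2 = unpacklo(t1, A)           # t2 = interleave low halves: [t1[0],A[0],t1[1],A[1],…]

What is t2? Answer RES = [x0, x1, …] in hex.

  t0: ce 68 8a 4e fb 3e 5e 18
  t1: ce ce 8a 68 fb 8a 5e 4e
  t2: ce 68 ce 4e 8a 3e 68 18

RES = [ 0xce  0x68  0xce  0x4e  0x8a  0x3e  0x68  0x18 ]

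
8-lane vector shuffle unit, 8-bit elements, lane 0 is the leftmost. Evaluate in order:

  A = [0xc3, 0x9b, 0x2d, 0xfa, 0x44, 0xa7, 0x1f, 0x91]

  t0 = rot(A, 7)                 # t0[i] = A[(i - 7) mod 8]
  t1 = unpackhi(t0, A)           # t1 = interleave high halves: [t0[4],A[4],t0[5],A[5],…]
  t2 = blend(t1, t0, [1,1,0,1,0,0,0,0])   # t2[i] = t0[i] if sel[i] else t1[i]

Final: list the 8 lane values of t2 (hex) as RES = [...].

  t0: 9b 2d fa 44 a7 1f 91 c3
  t1: a7 44 1f a7 91 1f c3 91
  t2: 9b 2d 1f 44 91 1f c3 91

RES = [ 0x9b  0x2d  0x1f  0x44  0x91  0x1f  0xc3  0x91 ]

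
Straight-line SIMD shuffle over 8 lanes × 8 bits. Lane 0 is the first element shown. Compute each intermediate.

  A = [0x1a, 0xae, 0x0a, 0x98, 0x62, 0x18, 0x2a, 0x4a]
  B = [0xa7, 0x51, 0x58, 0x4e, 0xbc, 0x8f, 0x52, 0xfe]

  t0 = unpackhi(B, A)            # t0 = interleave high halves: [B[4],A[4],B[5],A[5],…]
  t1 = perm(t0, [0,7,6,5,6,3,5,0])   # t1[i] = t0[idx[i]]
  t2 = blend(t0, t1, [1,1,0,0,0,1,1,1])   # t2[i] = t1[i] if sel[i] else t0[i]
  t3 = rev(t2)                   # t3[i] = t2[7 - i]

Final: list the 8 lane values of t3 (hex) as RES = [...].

→ t0 |bc|62|8f|18|52|2a|fe|4a|
→ t1 |bc|4a|fe|2a|fe|18|2a|bc|
→ t2 |bc|4a|8f|18|52|18|2a|bc|
→ t3 |bc|2a|18|52|18|8f|4a|bc|

RES = [0xbc, 0x2a, 0x18, 0x52, 0x18, 0x8f, 0x4a, 0xbc]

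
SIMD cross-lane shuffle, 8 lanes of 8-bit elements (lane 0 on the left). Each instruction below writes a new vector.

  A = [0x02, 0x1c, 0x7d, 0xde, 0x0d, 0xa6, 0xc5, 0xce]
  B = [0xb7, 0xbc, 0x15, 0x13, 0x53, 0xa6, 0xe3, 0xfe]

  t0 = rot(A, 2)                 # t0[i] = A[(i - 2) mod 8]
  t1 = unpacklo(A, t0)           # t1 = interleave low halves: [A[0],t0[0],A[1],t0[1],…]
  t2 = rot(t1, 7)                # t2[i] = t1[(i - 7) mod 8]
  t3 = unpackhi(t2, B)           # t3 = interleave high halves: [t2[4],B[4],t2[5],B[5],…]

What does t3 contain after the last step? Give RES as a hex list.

RES = [0x02, 0x53, 0xde, 0xa6, 0x1c, 0xe3, 0x02, 0xfe]

  t0: c5 ce 02 1c 7d de 0d a6
  t1: 02 c5 1c ce 7d 02 de 1c
  t2: c5 1c ce 7d 02 de 1c 02
  t3: 02 53 de a6 1c e3 02 fe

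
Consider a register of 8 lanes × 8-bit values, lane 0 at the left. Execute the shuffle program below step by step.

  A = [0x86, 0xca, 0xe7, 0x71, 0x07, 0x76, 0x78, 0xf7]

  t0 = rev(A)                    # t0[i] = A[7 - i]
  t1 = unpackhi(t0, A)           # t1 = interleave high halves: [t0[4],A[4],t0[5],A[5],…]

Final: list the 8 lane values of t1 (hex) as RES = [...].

RES = [0x71, 0x07, 0xe7, 0x76, 0xca, 0x78, 0x86, 0xf7]

  t0: f7 78 76 07 71 e7 ca 86
  t1: 71 07 e7 76 ca 78 86 f7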